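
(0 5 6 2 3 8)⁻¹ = (0 8 3 2 6 5)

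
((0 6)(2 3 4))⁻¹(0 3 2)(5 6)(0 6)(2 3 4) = (0 5)(3 6 4)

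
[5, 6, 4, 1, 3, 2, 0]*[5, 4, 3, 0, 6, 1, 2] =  [1, 2, 6, 4, 0, 3, 5]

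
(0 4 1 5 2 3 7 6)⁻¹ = (0 6 7 3 2 5 1 4)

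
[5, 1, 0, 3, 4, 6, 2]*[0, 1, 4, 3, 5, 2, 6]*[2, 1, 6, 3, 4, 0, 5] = [6, 1, 2, 3, 0, 5, 4]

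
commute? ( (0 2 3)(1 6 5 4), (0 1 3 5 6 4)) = no: (0 2 3)(1 6 5 4)*(0 1 3 5 6 4) = (0 2 5)(1 4 3), (0 1 3 5 6 4)*(0 2 3)(1 6 5 4) = (0 6 1)(2 3 4)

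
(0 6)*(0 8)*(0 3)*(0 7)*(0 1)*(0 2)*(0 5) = (0 6 8 3 7 1 2 5) 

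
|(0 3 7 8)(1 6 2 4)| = 4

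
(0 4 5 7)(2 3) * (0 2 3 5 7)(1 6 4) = (0 1 6 4 7 2 5)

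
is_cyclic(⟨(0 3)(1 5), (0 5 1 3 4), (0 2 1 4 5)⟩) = no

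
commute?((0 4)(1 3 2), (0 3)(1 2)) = no:(0 4)(1 3 2) * (0 3)(1 2) = (0 4 3 1), (0 3)(1 2) * (0 4)(1 3 2) = (0 2 3 4)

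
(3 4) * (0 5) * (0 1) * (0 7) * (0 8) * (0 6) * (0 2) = (0 5 1 7 8 6 2)(3 4)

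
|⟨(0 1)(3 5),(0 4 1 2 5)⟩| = 360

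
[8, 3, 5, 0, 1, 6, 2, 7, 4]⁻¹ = [3, 4, 6, 1, 8, 2, 5, 7, 0]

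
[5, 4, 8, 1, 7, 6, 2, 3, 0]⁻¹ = [8, 3, 6, 7, 1, 0, 5, 4, 2]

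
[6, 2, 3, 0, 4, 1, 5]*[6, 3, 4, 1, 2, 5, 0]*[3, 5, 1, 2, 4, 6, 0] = [3, 4, 5, 0, 1, 2, 6]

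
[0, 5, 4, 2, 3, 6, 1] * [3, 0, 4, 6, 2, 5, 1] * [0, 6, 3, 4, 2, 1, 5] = [4, 1, 3, 2, 5, 6, 0]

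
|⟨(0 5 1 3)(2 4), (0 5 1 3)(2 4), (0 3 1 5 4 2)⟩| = 72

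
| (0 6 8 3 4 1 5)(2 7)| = 14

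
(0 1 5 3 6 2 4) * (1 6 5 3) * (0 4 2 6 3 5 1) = (0 3 1 5) 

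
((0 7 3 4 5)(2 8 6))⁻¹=(0 5 4 3 7)(2 6 8)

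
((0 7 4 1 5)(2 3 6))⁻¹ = (0 5 1 4 7)(2 6 3)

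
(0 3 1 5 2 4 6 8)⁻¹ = (0 8 6 4 2 5 1 3)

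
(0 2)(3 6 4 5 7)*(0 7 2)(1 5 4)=(1 5 2 7 3 6)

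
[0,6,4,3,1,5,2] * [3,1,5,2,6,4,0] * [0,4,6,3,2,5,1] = [3,0,1,6,4,2,5]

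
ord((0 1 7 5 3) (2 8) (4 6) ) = 10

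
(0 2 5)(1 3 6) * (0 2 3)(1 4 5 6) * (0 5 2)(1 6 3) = (0 1 5)(2 3 6 4)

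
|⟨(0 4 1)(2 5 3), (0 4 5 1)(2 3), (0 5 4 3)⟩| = 720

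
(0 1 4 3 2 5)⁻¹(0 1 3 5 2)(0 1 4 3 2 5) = (0 5 1 4 2)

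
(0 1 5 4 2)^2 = (0 5 2 1 4)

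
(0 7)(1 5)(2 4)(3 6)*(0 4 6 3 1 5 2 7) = (1 2 6)(4 7)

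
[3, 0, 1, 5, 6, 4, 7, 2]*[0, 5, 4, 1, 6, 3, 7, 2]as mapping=[0→1, 1→0, 2→5, 3→3, 4→7, 5→6, 6→2, 7→4]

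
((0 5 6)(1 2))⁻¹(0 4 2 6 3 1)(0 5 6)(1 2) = (0 3 2 5 4 1)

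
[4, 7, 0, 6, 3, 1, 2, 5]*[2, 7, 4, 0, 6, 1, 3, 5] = [6, 5, 2, 3, 0, 7, 4, 1]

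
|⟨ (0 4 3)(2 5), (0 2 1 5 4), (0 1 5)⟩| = 720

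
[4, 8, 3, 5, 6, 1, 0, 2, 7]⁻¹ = [6, 5, 7, 2, 0, 3, 4, 8, 1]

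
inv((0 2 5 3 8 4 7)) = (0 7 4 8 3 5 2)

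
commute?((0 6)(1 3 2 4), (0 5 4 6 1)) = no:(0 6)(1 3 2 4)*(0 5 4 6 1) = (0 1 3 2 6 5 4), (0 5 4 6 1)*(0 6)(1 3 2 4) = (0 5 1 6 3 2 4)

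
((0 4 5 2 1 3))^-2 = (0 1 5)(2 4 3)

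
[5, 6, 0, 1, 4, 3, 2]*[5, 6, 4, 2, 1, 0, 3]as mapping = [0→0, 1→3, 2→5, 3→6, 4→1, 5→2, 6→4]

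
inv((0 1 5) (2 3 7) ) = (0 5 1) (2 7 3) 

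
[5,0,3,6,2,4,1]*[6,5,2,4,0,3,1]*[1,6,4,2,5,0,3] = [2,3,5,6,4,1,0]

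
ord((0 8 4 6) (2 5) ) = 4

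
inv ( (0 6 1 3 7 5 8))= (0 8 5 7 3 1 6)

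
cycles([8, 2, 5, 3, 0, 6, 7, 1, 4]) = (0 8 4)(1 2 5 6 7)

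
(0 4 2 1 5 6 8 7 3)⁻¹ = (0 3 7 8 6 5 1 2 4)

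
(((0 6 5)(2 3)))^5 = (0 5 6)(2 3)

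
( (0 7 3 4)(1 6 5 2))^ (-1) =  (0 4 3 7)(1 2 5 6)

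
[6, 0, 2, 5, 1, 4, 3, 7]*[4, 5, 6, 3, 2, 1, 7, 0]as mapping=[0→7, 1→4, 2→6, 3→1, 4→5, 5→2, 6→3, 7→0]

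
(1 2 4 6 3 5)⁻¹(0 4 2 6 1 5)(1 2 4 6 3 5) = (0 6 4 3 2 1)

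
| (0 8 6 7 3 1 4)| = 7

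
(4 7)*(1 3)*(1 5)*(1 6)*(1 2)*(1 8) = (1 3 5 6 2 8) (4 7) 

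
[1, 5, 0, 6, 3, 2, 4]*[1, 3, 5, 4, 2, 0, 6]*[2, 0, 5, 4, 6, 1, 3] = [4, 2, 0, 3, 6, 1, 5]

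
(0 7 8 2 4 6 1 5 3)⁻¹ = (0 3 5 1 6 4 2 8 7)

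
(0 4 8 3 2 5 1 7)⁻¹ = (0 7 1 5 2 3 8 4)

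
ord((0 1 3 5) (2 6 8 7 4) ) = 20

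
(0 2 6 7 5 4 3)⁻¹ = (0 3 4 5 7 6 2)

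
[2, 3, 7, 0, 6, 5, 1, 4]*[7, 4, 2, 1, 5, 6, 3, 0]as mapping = [0→2, 1→1, 2→0, 3→7, 4→3, 5→6, 6→4, 7→5]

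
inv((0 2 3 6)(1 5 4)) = (0 6 3 2)(1 4 5)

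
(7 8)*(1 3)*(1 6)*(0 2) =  (0 2)(1 3 6)(7 8)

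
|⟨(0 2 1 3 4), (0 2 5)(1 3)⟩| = 720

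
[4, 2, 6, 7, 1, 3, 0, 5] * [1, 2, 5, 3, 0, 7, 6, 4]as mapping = [0→0, 1→5, 2→6, 3→4, 4→2, 5→3, 6→1, 7→7]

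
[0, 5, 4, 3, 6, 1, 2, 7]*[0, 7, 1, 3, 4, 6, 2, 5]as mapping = [0→0, 1→6, 2→4, 3→3, 4→2, 5→7, 6→1, 7→5]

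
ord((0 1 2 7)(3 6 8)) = 12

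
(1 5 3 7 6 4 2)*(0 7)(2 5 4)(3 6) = (0 7 3)(1 4 5 6 2)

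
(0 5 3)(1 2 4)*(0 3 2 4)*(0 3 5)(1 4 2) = (1 2 3 5)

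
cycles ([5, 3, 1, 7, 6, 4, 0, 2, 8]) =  (0 5 4 6)(1 3 7 2)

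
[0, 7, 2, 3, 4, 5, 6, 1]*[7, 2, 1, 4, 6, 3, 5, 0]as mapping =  [0→7, 1→0, 2→1, 3→4, 4→6, 5→3, 6→5, 7→2]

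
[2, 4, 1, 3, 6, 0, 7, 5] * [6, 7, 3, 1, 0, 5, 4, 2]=[3, 0, 7, 1, 4, 6, 2, 5]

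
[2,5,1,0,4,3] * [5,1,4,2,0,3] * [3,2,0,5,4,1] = [4,5,2,1,3,0]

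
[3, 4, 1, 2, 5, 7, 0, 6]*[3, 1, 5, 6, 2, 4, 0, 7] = [6, 2, 1, 5, 4, 7, 3, 0]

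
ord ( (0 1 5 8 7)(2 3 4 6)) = 20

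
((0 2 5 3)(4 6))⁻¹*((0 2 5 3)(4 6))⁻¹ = (0 5)(2 3)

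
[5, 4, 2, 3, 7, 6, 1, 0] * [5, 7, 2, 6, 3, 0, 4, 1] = [0, 3, 2, 6, 1, 4, 7, 5]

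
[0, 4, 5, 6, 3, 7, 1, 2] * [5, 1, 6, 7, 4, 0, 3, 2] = [5, 4, 0, 3, 7, 2, 1, 6]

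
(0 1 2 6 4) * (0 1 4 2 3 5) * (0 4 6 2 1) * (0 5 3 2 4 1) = (0 6)(1 2 4 5)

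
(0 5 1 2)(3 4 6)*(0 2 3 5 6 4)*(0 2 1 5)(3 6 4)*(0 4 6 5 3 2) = (0 6 4 2 1 5 3)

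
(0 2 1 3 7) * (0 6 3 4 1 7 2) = (1 4)(2 7 6 3)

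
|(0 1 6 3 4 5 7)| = 7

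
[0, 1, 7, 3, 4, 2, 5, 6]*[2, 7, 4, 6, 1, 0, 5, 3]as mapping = [0→2, 1→7, 2→3, 3→6, 4→1, 5→4, 6→0, 7→5]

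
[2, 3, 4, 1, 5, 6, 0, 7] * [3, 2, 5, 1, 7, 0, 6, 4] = [5, 1, 7, 2, 0, 6, 3, 4] 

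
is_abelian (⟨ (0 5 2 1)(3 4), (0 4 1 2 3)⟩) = no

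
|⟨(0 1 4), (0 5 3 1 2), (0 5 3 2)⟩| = 720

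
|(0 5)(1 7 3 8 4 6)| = 6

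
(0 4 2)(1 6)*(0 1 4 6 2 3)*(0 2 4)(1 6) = (0 1 4 3 2 6)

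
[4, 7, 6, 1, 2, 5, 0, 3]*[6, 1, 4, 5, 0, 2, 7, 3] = [0, 3, 7, 1, 4, 2, 6, 5]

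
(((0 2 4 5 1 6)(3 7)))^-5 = (0 2 4 5 1 6)(3 7)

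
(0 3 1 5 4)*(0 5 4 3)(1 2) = (1 4 5 3 2)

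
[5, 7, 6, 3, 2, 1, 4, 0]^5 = [5, 7, 4, 3, 6, 1, 2, 0]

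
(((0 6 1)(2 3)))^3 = (2 3)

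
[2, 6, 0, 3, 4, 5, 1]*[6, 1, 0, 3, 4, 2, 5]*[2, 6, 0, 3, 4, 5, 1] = [2, 5, 1, 3, 4, 0, 6]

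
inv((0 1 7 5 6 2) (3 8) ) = (0 2 6 5 7 1) (3 8) 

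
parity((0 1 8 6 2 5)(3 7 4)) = odd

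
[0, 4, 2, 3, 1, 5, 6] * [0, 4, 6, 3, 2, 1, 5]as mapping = [0→0, 1→2, 2→6, 3→3, 4→4, 5→1, 6→5]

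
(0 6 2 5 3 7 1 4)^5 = (0 7 2 4 3 6 1 5)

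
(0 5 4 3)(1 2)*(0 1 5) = (1 2 5 4 3)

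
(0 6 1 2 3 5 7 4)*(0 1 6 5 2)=(0 5 7 4 1)(2 3)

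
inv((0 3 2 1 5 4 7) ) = (0 7 4 5 1 2 3) 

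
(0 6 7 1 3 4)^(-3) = (0 1)(3 6)(4 7)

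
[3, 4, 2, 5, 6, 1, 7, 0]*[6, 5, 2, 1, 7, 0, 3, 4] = [1, 7, 2, 0, 3, 5, 4, 6]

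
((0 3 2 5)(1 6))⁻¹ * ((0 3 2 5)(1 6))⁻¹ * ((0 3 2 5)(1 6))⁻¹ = (0 3 2 5)(1 6)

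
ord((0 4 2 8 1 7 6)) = 7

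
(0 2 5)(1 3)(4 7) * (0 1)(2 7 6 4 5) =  (0 7 5 1 3)(4 6)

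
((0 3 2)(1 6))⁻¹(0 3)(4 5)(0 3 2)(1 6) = (2 3)(4 5)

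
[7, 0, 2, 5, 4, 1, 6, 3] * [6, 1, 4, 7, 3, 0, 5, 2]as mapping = [0→2, 1→6, 2→4, 3→0, 4→3, 5→1, 6→5, 7→7]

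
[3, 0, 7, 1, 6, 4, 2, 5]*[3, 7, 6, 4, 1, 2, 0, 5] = [4, 3, 5, 7, 0, 1, 6, 2]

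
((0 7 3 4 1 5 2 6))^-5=(0 4 2 7 1 6 3 5)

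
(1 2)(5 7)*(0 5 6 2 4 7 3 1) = (0 5 3 1 4 7 6 2)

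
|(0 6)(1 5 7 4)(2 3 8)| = 12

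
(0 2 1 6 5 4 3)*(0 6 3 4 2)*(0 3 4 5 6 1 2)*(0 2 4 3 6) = (0 6)(1 3)(2 4 5)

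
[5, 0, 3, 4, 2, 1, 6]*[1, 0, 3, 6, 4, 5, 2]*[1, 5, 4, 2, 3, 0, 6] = [0, 5, 6, 3, 2, 1, 4]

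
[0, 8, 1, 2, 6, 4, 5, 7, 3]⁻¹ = [0, 2, 3, 8, 5, 6, 4, 7, 1]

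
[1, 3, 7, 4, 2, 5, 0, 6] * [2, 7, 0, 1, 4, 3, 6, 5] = [7, 1, 5, 4, 0, 3, 2, 6]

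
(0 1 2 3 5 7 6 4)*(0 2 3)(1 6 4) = (0 6 1 3 5 7 4 2)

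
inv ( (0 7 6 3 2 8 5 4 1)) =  (0 1 4 5 8 2 3 6 7)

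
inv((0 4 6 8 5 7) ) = (0 7 5 8 6 4) 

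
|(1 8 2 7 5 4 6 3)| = 8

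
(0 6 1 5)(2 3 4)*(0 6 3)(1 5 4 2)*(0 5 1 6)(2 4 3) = (0 2 5)(1 3 4 6)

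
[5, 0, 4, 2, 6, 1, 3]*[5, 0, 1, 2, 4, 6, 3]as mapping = [0→6, 1→5, 2→4, 3→1, 4→3, 5→0, 6→2]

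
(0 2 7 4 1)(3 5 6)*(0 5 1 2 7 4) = (0 7)(1 5 6 3)(2 4)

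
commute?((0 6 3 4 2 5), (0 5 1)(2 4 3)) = no:(0 6 3 4 2 5)*(0 5 1)(2 4 3) = (0 6 2 1), (0 5 1)(2 4 3)*(0 6 3 4 2 5) = (1 6 3 5)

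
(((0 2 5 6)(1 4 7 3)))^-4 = ()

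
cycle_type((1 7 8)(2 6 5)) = 3^2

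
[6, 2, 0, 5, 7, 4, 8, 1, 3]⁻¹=[2, 7, 1, 8, 5, 3, 0, 4, 6]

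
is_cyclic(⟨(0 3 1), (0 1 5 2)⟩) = no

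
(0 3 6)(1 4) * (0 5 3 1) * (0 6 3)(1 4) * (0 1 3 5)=(0 4 6)(1 3 5)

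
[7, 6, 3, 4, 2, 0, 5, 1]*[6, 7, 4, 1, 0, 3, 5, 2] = [2, 5, 1, 0, 4, 6, 3, 7]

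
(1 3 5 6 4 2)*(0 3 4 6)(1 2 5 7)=(0 3 7 1 4 5)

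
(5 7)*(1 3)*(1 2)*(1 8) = (1 3 2 8)(5 7)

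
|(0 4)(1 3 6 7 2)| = 10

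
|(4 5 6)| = 3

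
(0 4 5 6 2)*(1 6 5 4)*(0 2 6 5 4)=(0 1 5 4)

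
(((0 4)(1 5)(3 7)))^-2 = ()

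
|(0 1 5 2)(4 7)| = 4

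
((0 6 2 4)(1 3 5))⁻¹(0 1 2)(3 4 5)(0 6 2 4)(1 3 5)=(0 1 5)(3 4 6)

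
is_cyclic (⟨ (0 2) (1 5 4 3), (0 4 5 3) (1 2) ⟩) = no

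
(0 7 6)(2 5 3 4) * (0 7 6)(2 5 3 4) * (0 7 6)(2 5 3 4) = (2 4 3 5)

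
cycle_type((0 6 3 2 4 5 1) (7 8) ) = 2.7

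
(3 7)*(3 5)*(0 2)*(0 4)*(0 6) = (0 2 4 6)(3 7 5)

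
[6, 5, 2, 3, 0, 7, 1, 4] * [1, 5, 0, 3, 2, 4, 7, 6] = [7, 4, 0, 3, 1, 6, 5, 2]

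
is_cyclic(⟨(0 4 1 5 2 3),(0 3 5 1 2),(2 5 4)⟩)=no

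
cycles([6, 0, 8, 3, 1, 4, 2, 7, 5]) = (0 6 2 8 5 4 1)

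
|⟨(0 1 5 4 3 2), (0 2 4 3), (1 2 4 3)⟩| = 720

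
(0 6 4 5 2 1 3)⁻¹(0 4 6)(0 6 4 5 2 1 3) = (4 6 5)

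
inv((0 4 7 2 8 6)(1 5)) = (0 6 8 2 7 4)(1 5)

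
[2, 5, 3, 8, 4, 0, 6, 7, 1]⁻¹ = [5, 8, 0, 2, 4, 1, 6, 7, 3]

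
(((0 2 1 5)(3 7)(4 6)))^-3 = (0 2 1 5)(3 7)(4 6)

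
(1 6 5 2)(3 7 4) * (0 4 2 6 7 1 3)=(0 4)(1 7 2 3)(5 6)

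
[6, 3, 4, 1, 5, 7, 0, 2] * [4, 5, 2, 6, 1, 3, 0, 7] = [0, 6, 1, 5, 3, 7, 4, 2]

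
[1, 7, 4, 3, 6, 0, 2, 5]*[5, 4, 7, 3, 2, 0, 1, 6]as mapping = [0→4, 1→6, 2→2, 3→3, 4→1, 5→5, 6→7, 7→0]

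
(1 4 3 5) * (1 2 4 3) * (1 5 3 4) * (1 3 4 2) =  (1 2 3 4 5)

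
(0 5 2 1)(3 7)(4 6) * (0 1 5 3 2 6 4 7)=(0 3)(2 5 6 7)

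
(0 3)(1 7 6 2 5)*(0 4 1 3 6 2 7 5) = (0 6 7 2)(1 5 3 4)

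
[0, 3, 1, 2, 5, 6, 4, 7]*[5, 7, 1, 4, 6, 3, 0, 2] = [5, 4, 7, 1, 3, 0, 6, 2]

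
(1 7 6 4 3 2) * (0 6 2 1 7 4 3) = (0 6 3 1 4)(2 7)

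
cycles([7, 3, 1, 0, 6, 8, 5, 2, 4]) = (0 7 2 1 3)(4 6 5 8)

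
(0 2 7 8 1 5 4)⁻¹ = (0 4 5 1 8 7 2)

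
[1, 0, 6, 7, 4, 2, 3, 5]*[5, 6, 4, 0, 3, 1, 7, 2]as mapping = [0→6, 1→5, 2→7, 3→2, 4→3, 5→4, 6→0, 7→1]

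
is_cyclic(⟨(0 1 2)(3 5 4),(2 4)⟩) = no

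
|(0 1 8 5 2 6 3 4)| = 8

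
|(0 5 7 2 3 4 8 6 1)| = 9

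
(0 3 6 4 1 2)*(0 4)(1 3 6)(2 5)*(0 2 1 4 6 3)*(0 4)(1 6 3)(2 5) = (0 1 2 3)(5 6)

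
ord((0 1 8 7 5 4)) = 6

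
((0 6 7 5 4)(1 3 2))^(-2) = (0 5 6 4 7)(1 3 2)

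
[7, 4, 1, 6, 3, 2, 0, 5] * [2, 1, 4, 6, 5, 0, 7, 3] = [3, 5, 1, 7, 6, 4, 2, 0]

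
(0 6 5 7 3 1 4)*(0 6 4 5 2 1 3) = (0 4 6 2 1 5 7)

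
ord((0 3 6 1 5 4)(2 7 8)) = 6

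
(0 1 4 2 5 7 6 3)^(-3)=(0 7 4 3 5 1 6 2)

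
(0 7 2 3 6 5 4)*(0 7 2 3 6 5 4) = (0 2 6 4 7 3 5)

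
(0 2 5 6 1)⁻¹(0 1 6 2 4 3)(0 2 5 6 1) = (0 1 5 4 3 2)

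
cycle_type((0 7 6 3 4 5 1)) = 7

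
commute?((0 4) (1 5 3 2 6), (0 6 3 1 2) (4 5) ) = no:(0 4) (1 5 3 2 6)*(0 6 3 1 2) (4 5) = (0 5 1 4 6 2 3), (0 6 3 1 2) (4 5)*(0 4) (1 5 3 2 6) = (0 1 6 2 4 3 5) 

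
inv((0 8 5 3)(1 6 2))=(0 3 5 8)(1 2 6)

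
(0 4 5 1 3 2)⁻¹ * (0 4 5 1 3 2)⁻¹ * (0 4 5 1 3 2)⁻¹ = (0 1)(2 5)(3 4)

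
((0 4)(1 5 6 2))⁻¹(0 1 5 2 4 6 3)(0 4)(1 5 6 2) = (0 2 3 4 5 6 1)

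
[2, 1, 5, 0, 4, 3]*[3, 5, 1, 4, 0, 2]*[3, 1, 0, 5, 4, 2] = [1, 2, 0, 5, 3, 4]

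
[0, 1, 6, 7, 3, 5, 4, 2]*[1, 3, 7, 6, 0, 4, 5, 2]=[1, 3, 5, 2, 6, 4, 0, 7]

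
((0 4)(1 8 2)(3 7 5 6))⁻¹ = (0 4)(1 2 8)(3 6 5 7)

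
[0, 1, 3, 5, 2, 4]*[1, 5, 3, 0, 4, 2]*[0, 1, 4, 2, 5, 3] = [1, 3, 0, 4, 2, 5]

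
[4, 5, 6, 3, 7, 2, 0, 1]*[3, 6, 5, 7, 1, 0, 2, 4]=[1, 0, 2, 7, 4, 5, 3, 6]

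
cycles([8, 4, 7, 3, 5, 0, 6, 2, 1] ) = (0 8 1 4 5)(2 7)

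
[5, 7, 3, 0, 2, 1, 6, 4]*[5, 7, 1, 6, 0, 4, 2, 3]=[4, 3, 6, 5, 1, 7, 2, 0]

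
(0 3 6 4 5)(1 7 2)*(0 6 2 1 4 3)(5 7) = (1 5 6 3 2 4 7)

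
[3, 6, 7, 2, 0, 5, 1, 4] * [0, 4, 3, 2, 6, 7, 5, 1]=[2, 5, 1, 3, 0, 7, 4, 6]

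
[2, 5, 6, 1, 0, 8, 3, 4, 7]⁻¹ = [4, 3, 0, 6, 7, 1, 2, 8, 5]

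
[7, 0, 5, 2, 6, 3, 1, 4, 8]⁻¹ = [1, 6, 3, 5, 7, 2, 4, 0, 8]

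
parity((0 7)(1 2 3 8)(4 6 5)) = even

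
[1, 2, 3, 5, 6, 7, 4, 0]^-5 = [1, 2, 3, 5, 6, 7, 4, 0]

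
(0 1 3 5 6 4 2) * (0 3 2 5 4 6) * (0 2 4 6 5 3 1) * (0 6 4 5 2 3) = (0 6 2 1 5 3 4)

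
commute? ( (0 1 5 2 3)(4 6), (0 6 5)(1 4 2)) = no: (0 1 5 2 3)(4 6) * (0 6 5)(1 4 2) = (0 4 5 1)(2 3 6), (0 6 5)(1 4 2) * (0 1 5 2 3)(4 6) = (0 4 3)(1 6 2 5)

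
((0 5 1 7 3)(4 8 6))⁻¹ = (0 3 7 1 5)(4 6 8)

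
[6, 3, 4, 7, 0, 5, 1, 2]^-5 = [1, 7, 0, 2, 6, 5, 3, 4]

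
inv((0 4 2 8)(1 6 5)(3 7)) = (0 8 2 4)(1 5 6)(3 7)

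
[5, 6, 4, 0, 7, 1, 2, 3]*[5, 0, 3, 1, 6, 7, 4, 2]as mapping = [0→7, 1→4, 2→6, 3→5, 4→2, 5→0, 6→3, 7→1]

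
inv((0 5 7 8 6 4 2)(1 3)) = (0 2 4 6 8 7 5)(1 3)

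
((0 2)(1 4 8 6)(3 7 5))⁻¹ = (0 2)(1 6 8 4)(3 5 7)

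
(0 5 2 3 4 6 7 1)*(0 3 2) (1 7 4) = (0 5) (1 3) (4 6) 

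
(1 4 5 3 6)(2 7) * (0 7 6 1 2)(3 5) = (0 7)(1 4 3)(2 6)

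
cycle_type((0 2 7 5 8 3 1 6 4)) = 9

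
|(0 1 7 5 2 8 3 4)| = 8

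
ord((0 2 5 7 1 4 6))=7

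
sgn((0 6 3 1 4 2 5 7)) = -1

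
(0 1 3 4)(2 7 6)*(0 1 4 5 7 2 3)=(0 4 1)(3 5 7 6)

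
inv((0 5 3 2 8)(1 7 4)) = (0 8 2 3 5)(1 4 7)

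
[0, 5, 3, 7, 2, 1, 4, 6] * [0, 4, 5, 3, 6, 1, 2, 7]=[0, 1, 3, 7, 5, 4, 6, 2]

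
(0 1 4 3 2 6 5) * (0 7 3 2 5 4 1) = (2 6 4) (3 5 7) 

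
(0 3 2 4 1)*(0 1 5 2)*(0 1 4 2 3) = (1 4 5 3)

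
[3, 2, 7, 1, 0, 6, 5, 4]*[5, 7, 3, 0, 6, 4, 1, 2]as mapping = [0→0, 1→3, 2→2, 3→7, 4→5, 5→1, 6→4, 7→6]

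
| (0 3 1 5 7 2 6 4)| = 8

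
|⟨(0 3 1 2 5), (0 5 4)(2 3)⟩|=720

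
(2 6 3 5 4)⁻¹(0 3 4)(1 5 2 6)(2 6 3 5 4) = (0 5 2)(1 4 6 3)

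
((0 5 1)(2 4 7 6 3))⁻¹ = (0 1 5)(2 3 6 7 4)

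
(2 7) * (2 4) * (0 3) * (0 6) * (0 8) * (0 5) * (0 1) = (0 3 6 8 5 1)(2 7 4)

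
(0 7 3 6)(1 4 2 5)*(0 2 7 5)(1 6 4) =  (0 5 6 2)(3 4 7)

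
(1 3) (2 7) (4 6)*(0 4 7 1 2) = (0 4 6 7) (1 3 2) 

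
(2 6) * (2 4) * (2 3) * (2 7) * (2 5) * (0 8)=(0 8)(2 6 4 3 7 5)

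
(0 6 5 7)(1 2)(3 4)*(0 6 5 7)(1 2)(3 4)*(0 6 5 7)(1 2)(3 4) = (0 7 5 6)(1 2)(3 4)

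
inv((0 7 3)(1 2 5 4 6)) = (0 3 7)(1 6 4 5 2)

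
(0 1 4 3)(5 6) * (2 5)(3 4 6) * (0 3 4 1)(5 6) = (1 5 4)(2 6)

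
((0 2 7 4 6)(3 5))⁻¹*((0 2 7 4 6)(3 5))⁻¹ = (0 4 2 6 7)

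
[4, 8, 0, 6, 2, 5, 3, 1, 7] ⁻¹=[2, 7, 4, 6, 0, 5, 3, 8, 1] 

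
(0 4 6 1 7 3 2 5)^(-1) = (0 5 2 3 7 1 6 4)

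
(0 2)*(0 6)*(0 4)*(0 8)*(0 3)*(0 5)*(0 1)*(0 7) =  (0 2 6 4 8 3 5 1 7)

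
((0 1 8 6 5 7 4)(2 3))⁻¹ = (0 4 7 5 6 8 1)(2 3)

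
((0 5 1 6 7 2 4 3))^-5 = (0 6 4 5 7 3 1 2)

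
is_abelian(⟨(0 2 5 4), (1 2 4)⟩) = no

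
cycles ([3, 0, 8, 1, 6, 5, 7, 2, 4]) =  (0 3 1)(2 8 4 6 7)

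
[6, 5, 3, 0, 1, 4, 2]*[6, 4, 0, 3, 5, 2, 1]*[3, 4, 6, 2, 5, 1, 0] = [4, 6, 2, 0, 5, 1, 3]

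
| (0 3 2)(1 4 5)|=3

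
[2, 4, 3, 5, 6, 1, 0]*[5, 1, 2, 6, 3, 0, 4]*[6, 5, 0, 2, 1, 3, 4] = [0, 2, 4, 6, 1, 5, 3]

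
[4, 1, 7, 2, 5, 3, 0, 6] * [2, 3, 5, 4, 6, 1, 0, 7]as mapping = [0→6, 1→3, 2→7, 3→5, 4→1, 5→4, 6→2, 7→0]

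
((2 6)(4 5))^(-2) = ()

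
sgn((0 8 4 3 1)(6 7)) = -1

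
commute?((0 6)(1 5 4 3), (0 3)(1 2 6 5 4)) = no:(0 6)(1 5 4 3)*(0 3)(1 2 6 5 4) = (0 5 1 4)(2 6 3), (0 3)(1 2 6 5 4)*(0 6)(1 5 4 3) = (0 1 2)(3 6 4 5)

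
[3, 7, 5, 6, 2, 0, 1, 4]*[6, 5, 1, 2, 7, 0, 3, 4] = [2, 4, 0, 3, 1, 6, 5, 7]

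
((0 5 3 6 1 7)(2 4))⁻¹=(0 7 1 6 3 5)(2 4)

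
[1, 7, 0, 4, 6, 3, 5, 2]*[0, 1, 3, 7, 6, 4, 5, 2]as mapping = [0→1, 1→2, 2→0, 3→6, 4→5, 5→7, 6→4, 7→3]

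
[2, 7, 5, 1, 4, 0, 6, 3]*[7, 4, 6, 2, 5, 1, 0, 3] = [6, 3, 1, 4, 5, 7, 0, 2]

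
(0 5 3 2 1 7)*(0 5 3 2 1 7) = (0 3 1)(2 7 5)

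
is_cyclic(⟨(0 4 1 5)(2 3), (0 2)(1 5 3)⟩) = no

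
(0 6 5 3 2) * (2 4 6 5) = (0 5 3 4 6 2)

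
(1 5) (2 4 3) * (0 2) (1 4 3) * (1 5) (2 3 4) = (0 3) (2 4 5) 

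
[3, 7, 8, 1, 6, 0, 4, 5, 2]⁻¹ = [5, 3, 8, 0, 6, 7, 4, 1, 2]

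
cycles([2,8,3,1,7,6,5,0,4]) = (0 2 3 1 8 4 7)(5 6)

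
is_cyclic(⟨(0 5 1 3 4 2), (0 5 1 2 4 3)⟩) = no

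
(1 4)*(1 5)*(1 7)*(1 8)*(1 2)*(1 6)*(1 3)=(1 4 5 7 8 2 6 3)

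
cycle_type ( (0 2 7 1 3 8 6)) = 7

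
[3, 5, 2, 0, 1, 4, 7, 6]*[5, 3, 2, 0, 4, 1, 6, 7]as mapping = [0→0, 1→1, 2→2, 3→5, 4→3, 5→4, 6→7, 7→6]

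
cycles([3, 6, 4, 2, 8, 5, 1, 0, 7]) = (0 3 2 4 8 7)(1 6)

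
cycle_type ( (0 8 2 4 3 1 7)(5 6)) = 2.7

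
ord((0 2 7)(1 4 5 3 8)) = 15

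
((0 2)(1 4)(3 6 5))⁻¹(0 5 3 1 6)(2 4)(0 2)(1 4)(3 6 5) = (0 1)(2 3 6 4 5)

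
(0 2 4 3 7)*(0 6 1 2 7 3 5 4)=(0 7 6 1 2)(4 5)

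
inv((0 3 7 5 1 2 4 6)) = (0 6 4 2 1 5 7 3)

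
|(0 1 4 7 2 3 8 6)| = 8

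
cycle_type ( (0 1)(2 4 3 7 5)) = 2.5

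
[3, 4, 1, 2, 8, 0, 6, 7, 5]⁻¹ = [5, 2, 3, 0, 1, 8, 6, 7, 4]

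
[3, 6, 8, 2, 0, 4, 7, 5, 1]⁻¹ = [4, 8, 3, 0, 5, 7, 1, 6, 2]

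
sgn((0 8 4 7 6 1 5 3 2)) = 1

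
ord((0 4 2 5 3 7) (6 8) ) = 6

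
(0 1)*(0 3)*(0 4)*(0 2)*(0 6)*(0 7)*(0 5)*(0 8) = (0 1 3 4 2 6 7 5 8)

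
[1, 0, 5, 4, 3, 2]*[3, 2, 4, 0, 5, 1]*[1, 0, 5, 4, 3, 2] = [5, 4, 0, 2, 1, 3]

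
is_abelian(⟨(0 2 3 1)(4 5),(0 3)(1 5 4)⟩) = no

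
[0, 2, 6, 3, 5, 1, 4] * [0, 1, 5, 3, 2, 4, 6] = [0, 5, 6, 3, 4, 1, 2]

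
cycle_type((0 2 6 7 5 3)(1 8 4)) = 3.6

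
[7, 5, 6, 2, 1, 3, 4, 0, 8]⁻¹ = [7, 4, 3, 5, 6, 1, 2, 0, 8]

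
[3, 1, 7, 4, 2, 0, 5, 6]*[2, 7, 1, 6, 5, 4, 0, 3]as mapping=[0→6, 1→7, 2→3, 3→5, 4→1, 5→2, 6→4, 7→0]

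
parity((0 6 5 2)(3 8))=even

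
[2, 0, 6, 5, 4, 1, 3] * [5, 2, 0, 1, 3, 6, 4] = [0, 5, 4, 6, 3, 2, 1]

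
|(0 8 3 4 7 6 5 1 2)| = 9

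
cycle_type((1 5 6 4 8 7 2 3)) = 8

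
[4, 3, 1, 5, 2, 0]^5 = [5, 2, 4, 1, 0, 3]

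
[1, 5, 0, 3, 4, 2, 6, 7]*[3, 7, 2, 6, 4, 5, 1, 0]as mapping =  [0→7, 1→5, 2→3, 3→6, 4→4, 5→2, 6→1, 7→0]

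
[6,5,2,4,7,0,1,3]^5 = [6,5,2,7,3,0,1,4]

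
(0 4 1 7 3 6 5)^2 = (0 1 3 5 4 7 6)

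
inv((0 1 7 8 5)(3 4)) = (0 5 8 7 1)(3 4)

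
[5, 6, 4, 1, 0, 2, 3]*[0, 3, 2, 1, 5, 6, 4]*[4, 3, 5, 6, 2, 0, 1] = [1, 2, 0, 6, 4, 5, 3]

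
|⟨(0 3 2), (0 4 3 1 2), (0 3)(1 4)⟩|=60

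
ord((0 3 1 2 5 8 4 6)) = 8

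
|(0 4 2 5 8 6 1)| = 7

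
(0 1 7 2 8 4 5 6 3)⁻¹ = (0 3 6 5 4 8 2 7 1)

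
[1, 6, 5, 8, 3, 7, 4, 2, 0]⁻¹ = [8, 0, 7, 4, 6, 2, 1, 5, 3]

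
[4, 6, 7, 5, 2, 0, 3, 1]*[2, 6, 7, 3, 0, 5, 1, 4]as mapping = [0→0, 1→1, 2→4, 3→5, 4→7, 5→2, 6→3, 7→6]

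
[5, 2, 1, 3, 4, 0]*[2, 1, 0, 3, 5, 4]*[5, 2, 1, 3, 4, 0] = [4, 5, 2, 3, 0, 1]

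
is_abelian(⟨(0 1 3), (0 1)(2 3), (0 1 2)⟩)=no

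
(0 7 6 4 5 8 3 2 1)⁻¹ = (0 1 2 3 8 5 4 6 7)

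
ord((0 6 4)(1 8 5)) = 3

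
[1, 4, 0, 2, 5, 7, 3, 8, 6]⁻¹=[2, 0, 3, 6, 1, 4, 8, 5, 7]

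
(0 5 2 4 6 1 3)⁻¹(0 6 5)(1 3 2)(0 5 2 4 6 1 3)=(0 4 3)(1 2 5)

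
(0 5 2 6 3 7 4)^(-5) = (0 2 3 4 5 6 7)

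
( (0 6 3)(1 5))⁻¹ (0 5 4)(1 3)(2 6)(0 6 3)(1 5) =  (0 5)(1 4 6)(2 3)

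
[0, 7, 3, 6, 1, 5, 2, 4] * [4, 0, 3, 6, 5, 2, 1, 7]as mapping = [0→4, 1→7, 2→6, 3→1, 4→0, 5→2, 6→3, 7→5]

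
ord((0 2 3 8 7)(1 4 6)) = 15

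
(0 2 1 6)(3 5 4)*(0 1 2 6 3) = (0 6 1 3 5 4)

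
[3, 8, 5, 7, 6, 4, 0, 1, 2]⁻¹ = [6, 7, 8, 0, 5, 2, 4, 3, 1]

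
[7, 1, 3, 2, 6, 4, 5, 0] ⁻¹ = [7, 1, 3, 2, 5, 6, 4, 0] 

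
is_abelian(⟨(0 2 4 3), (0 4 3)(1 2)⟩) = no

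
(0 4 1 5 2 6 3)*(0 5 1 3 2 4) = (2 6)(3 5 4)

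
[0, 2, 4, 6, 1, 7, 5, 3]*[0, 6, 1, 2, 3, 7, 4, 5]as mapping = [0→0, 1→1, 2→3, 3→4, 4→6, 5→5, 6→7, 7→2]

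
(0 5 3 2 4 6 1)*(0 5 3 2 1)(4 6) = (0 3 1 5 2 6)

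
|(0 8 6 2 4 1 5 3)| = 8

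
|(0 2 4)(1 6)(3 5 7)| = 6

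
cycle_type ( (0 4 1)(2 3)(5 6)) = 2^2.3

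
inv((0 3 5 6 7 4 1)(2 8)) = (0 1 4 7 6 5 3)(2 8)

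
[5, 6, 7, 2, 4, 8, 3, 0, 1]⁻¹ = [7, 8, 3, 6, 4, 0, 1, 2, 5]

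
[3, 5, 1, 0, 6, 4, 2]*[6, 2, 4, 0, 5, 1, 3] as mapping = [0→0, 1→1, 2→2, 3→6, 4→3, 5→5, 6→4] 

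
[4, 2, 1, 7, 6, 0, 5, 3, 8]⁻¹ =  [5, 2, 1, 7, 0, 6, 4, 3, 8]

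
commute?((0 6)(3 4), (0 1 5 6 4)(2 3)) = no:(0 6)(3 4)*(0 1 5 6 4)(2 3) = (0 4 2 3)(1 5 6), (0 1 5 6 4)(2 3)*(0 6)(3 4) = (0 1 5)(2 4 6 3)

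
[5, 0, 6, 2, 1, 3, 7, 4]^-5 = [2, 3, 4, 7, 5, 6, 1, 0]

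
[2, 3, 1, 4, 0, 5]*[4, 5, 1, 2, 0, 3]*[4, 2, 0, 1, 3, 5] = [2, 0, 5, 4, 3, 1]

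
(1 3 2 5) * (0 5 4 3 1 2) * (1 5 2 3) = (0 2 4 1 5 3)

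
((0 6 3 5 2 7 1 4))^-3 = (0 7 3 4 2 6 1 5)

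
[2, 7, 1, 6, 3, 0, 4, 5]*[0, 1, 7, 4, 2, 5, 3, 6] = [7, 6, 1, 3, 4, 0, 2, 5]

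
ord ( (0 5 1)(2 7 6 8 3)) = 15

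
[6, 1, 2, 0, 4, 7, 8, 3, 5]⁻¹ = [3, 1, 2, 7, 4, 8, 0, 5, 6]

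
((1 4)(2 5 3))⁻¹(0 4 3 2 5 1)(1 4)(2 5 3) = (0 1 2 5 3 4)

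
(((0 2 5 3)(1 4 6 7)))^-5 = (0 3 5 2)(1 7 6 4)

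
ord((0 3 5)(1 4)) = 6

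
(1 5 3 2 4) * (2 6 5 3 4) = (1 3 6 5 4)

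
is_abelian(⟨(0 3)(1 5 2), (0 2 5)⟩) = no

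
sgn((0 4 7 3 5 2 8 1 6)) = 1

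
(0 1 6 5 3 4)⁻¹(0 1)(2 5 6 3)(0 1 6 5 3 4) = (1 6)(2 3 5 4)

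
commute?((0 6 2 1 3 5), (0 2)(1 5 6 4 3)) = no:(0 6 2 1 3 5)*(0 2)(1 5 6 4 3) = (0 4 3 6)(2 5), (0 2)(1 5 6 4 3)*(0 6 2 1 3 5) = (0 1)(2 6 4 5)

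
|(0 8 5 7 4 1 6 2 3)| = 9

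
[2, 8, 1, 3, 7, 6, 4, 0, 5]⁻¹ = [7, 2, 0, 3, 6, 8, 5, 4, 1]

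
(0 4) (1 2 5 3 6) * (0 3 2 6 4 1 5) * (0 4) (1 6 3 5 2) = (0 6 2 4 5 1 3) 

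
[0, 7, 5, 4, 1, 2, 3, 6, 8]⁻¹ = [0, 4, 5, 6, 3, 2, 7, 1, 8]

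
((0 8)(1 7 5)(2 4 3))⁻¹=(0 8)(1 5 7)(2 3 4)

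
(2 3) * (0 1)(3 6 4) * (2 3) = (0 1)(2 6 4)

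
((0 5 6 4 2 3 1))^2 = (0 6 2 1 5 4 3)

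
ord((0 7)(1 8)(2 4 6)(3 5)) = 6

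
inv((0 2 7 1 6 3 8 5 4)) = (0 4 5 8 3 6 1 7 2)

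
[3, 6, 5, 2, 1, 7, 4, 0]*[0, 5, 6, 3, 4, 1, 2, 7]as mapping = [0→3, 1→2, 2→1, 3→6, 4→5, 5→7, 6→4, 7→0]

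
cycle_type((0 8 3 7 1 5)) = 6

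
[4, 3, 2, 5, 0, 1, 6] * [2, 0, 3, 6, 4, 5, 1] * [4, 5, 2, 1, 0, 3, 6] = [0, 6, 1, 3, 2, 4, 5]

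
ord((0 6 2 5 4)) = 5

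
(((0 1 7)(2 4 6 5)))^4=(0 1 7)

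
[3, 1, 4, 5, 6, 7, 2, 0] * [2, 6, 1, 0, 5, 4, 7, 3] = [0, 6, 5, 4, 7, 3, 1, 2]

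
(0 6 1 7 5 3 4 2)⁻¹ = (0 2 4 3 5 7 1 6)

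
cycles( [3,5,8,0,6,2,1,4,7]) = (0 3)(1 5 2 8 7 4 6)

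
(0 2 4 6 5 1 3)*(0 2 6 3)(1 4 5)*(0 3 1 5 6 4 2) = (0 4 1 3)(2 6 5)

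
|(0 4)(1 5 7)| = 6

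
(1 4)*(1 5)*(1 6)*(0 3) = (0 3)(1 4 5 6)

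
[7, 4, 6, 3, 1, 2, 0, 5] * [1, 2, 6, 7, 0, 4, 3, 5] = [5, 0, 3, 7, 2, 6, 1, 4]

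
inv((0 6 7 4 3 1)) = (0 1 3 4 7 6)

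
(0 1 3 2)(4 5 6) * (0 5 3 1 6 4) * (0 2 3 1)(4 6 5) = (0 5 6 2 4 1)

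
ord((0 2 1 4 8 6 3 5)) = 8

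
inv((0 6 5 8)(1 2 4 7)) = (0 8 5 6)(1 7 4 2)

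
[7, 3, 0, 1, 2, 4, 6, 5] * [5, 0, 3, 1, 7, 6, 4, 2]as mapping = [0→2, 1→1, 2→5, 3→0, 4→3, 5→7, 6→4, 7→6]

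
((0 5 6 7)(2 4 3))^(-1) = (0 7 6 5)(2 3 4)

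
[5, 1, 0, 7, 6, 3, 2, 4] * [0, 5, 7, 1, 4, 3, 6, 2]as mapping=[0→3, 1→5, 2→0, 3→2, 4→6, 5→1, 6→7, 7→4]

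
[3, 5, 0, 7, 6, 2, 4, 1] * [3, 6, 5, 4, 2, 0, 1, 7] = [4, 0, 3, 7, 1, 5, 2, 6]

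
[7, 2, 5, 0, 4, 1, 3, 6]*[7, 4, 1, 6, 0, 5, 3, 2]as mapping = [0→2, 1→1, 2→5, 3→7, 4→0, 5→4, 6→6, 7→3]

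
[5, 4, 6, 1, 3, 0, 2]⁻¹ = [5, 3, 6, 4, 1, 0, 2]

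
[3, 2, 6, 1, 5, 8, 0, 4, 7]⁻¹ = [6, 3, 1, 0, 7, 4, 2, 8, 5]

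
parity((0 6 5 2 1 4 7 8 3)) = even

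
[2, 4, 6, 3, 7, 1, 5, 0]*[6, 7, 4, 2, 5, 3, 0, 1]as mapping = [0→4, 1→5, 2→0, 3→2, 4→1, 5→7, 6→3, 7→6]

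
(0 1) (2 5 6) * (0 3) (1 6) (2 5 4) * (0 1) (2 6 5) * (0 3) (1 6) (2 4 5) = (0 2 5 3 6 4 1) 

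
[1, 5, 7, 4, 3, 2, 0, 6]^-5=[1, 5, 7, 4, 3, 2, 0, 6]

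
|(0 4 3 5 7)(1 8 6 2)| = 20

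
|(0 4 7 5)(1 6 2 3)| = 4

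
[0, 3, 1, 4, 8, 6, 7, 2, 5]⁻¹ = [0, 2, 7, 1, 3, 8, 5, 6, 4]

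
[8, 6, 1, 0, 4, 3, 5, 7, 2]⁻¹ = [3, 2, 8, 5, 4, 6, 1, 7, 0]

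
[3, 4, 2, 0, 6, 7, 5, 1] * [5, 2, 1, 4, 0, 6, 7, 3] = [4, 0, 1, 5, 7, 3, 6, 2]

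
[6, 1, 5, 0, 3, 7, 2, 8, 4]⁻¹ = [3, 1, 6, 4, 8, 2, 0, 5, 7]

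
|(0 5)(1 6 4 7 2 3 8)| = 14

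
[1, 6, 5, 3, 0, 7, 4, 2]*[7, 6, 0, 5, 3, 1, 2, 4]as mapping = [0→6, 1→2, 2→1, 3→5, 4→7, 5→4, 6→3, 7→0]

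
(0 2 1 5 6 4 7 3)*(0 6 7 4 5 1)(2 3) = (0 3 6 5 7 2)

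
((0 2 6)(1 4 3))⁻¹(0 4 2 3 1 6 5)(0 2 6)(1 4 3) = (0 5 2 3 6 1 4)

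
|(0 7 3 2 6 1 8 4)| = 8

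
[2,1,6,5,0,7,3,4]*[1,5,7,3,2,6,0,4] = [7,5,0,6,1,4,3,2]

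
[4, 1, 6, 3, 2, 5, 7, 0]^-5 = [0, 1, 2, 3, 4, 5, 6, 7]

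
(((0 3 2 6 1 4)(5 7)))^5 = (0 4 1 6 2 3)(5 7)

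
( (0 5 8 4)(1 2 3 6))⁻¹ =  (0 4 8 5)(1 6 3 2)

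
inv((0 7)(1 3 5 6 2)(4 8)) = (0 7)(1 2 6 5 3)(4 8)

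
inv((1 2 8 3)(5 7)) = (1 3 8 2)(5 7)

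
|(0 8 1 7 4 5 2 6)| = 8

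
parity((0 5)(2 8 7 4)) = even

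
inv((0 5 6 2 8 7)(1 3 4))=(0 7 8 2 6 5)(1 4 3)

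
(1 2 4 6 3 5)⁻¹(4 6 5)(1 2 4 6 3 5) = (1 6 3)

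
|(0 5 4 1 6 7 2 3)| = 8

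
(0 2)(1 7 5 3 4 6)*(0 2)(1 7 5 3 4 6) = (1 5 4)(3 6 7)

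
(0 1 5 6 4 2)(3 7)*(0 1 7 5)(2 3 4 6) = (0 7 4 3 5 2 1)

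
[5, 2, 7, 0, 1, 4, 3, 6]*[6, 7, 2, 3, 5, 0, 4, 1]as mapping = [0→0, 1→2, 2→1, 3→6, 4→7, 5→5, 6→3, 7→4]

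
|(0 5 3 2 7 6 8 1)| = 8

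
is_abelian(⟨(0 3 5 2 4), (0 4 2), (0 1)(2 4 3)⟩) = no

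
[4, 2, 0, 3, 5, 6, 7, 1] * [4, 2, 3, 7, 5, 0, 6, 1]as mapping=[0→5, 1→3, 2→4, 3→7, 4→0, 5→6, 6→1, 7→2]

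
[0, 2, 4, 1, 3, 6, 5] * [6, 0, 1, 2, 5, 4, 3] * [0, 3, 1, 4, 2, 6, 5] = [5, 3, 6, 0, 1, 4, 2]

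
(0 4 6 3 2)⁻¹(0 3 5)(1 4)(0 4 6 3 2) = (1 6)(2 5 4)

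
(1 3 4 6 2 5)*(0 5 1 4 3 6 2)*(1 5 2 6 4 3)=(0 2 5 3 1 4 6) 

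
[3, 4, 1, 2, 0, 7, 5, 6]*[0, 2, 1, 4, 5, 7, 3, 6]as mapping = [0→4, 1→5, 2→2, 3→1, 4→0, 5→6, 6→7, 7→3]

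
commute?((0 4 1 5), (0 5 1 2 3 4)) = no:(0 4 1 5)*(0 5 1 2 3 4) = (2 3 4), (0 5 1 2 3 4)*(0 4 1 5) = (1 2 3)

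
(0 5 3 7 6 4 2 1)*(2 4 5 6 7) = (0 6 5 3 2 1)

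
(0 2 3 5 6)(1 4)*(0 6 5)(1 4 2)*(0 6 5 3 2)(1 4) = (0 4 1)(3 6 5)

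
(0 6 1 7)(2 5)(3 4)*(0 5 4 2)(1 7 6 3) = (0 3 2 4 1 6 7 5)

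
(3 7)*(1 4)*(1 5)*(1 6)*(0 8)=(0 8)(1 4 5 6)(3 7)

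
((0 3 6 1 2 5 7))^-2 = (0 5 1 3 7 2 6)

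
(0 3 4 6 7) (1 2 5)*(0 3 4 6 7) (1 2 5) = (0 4 7 3 6) (1 5 2) 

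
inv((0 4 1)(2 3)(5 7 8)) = (0 1 4)(2 3)(5 8 7)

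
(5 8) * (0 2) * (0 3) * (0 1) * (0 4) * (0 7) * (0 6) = (0 2 3 1 4 7 6)(5 8)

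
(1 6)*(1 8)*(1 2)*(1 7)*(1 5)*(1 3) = (1 6 8 2 7 5 3)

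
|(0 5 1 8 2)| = 5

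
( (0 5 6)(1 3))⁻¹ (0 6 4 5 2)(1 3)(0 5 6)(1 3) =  (0 4 6 2 5)(1 3)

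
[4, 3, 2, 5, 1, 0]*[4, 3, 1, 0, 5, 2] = [5, 0, 1, 2, 3, 4] 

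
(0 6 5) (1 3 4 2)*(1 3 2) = (0 6 5) (1 2 3 4) 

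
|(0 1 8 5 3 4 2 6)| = 8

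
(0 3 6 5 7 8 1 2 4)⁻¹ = (0 4 2 1 8 7 5 6 3)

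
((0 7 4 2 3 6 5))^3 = (0 2 5 4 6 7 3)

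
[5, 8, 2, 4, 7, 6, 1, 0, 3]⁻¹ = [7, 6, 2, 8, 3, 0, 5, 4, 1]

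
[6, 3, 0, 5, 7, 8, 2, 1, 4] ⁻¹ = [2, 7, 6, 1, 8, 3, 0, 4, 5] 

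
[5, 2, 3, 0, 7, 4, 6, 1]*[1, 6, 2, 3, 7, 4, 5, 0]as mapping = [0→4, 1→2, 2→3, 3→1, 4→0, 5→7, 6→5, 7→6]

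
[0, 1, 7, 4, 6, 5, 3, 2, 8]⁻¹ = [0, 1, 7, 6, 3, 5, 4, 2, 8]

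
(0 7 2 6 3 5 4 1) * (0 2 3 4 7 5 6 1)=(0 5 7 3 6 4) (1 2) 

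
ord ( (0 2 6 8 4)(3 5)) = 10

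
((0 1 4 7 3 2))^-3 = (0 7)(1 3)(2 4)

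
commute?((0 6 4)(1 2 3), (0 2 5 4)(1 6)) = no:(0 6 4)(1 2 3)*(0 2 5 4)(1 6) = (0 1 5 4 2 3 6), (0 2 5 4)(1 6)*(0 6 4)(1 2 3) = (0 3 1 4 6 2 5)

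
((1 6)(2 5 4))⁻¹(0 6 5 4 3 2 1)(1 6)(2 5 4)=(0 1 4 2 3 5 6)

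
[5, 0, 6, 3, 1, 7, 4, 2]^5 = [4, 6, 5, 3, 2, 1, 7, 0]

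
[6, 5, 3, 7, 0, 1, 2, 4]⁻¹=[4, 5, 6, 2, 7, 1, 0, 3]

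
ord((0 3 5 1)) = 4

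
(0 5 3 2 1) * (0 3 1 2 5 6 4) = (0 6 4)(1 3 5)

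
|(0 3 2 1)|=4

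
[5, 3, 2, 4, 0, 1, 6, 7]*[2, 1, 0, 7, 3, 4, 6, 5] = [4, 7, 0, 3, 2, 1, 6, 5]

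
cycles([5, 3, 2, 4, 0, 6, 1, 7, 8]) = (0 5 6 1 3 4)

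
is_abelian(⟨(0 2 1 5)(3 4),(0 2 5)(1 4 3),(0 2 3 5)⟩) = no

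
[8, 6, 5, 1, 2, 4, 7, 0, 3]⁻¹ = [7, 3, 4, 8, 5, 2, 1, 6, 0]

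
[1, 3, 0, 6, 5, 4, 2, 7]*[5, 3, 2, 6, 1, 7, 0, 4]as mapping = [0→3, 1→6, 2→5, 3→0, 4→7, 5→1, 6→2, 7→4]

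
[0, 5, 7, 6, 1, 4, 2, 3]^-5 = [0, 5, 6, 7, 1, 4, 3, 2]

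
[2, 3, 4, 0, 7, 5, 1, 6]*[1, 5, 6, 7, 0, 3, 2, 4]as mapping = [0→6, 1→7, 2→0, 3→1, 4→4, 5→3, 6→5, 7→2]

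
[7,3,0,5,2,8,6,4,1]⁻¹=[2,8,4,1,7,3,6,0,5]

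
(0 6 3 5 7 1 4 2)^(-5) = (0 5 4 6 7 2 3 1)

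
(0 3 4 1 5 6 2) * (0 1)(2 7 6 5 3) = (0 2 1 3 4)(6 7)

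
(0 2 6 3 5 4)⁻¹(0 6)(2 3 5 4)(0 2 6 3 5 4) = (0 6 5 4)(2 3)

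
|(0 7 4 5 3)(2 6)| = 10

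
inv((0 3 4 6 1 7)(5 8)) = (0 7 1 6 4 3)(5 8)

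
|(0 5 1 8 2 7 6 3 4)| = 9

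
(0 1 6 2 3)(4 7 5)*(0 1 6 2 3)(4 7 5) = (0 6 3 1 2)(4 5 7)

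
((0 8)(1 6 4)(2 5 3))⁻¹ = (0 8)(1 4 6)(2 3 5)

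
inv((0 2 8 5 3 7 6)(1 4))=(0 6 7 3 5 8 2)(1 4)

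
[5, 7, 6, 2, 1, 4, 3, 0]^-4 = [5, 7, 3, 6, 1, 4, 2, 0]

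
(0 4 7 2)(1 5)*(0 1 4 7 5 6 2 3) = (0 7 3)(1 6 2)(4 5)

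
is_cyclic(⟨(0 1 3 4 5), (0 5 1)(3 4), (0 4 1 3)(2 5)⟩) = no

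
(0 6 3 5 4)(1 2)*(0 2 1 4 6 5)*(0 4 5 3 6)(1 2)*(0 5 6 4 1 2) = (0 3 1)(2 6 4)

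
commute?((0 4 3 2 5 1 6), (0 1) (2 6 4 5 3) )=no:(0 4 3 2 5 1 6) * (0 1) (2 6 4 5 3)=(0 5) (1 4 2 3 6), (0 1) (2 6 4 5 3) * (0 4 3 2 5 1 6)=(0 6 3 5 2) (1 4) 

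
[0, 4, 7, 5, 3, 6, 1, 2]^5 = [0, 1, 7, 3, 4, 5, 6, 2]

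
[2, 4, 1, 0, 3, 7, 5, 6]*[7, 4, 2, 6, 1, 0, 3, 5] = [2, 1, 4, 7, 6, 5, 0, 3]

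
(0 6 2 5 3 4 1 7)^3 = (0 5 1 6 3 7 2 4)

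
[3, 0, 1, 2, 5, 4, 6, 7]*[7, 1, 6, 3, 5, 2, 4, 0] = [3, 7, 1, 6, 2, 5, 4, 0]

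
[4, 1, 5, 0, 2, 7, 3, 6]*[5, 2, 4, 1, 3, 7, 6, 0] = [3, 2, 7, 5, 4, 0, 1, 6]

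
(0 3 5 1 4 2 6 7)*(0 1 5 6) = (0 3 6 7 1 4 2)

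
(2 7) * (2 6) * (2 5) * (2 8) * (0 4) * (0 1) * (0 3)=(0 4 1 3)(2 7 6 5 8)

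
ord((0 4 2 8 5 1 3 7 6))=9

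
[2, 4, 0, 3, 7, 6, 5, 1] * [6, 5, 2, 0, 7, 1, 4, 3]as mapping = [0→2, 1→7, 2→6, 3→0, 4→3, 5→4, 6→1, 7→5]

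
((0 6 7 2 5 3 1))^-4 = (0 2 1 7 3 6 5)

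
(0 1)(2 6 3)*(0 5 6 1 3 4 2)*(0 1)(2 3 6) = (0 6 4 3 1 5 2)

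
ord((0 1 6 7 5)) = 5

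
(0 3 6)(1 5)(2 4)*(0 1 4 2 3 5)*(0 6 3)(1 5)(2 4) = (0 1 6 5 2 4)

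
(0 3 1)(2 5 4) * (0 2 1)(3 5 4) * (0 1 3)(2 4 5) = (0 2 5)(1 4 3)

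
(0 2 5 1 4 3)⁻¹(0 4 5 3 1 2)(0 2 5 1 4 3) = (0 4 5 2 3 1)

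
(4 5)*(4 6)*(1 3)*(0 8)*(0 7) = (0 8 7)(1 3)(4 5 6)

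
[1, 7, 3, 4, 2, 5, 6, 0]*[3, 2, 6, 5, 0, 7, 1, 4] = [2, 4, 5, 0, 6, 7, 1, 3]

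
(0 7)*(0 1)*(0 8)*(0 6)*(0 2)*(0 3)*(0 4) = (0 7 1 8 6 2 3 4) 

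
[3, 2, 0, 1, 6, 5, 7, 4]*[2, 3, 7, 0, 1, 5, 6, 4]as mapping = [0→0, 1→7, 2→2, 3→3, 4→6, 5→5, 6→4, 7→1]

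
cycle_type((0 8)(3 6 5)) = 2.3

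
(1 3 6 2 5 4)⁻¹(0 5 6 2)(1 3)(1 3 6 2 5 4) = (0 4 2 5)(3 6)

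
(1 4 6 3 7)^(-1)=(1 7 3 6 4)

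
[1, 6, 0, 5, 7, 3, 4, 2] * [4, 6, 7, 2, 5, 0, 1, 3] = [6, 1, 4, 0, 3, 2, 5, 7]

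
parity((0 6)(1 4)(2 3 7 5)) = odd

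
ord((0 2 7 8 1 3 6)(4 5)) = 14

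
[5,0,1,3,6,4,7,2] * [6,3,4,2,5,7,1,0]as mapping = [0→7,1→6,2→3,3→2,4→1,5→5,6→0,7→4]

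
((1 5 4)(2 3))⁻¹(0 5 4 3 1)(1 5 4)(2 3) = (0 4 1 2 5)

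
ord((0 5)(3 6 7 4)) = 4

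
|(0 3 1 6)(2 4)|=4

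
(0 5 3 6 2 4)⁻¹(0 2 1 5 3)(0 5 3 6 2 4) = (1 3 6 5 4)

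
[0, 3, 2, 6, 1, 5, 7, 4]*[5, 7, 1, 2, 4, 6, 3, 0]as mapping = [0→5, 1→2, 2→1, 3→3, 4→7, 5→6, 6→0, 7→4]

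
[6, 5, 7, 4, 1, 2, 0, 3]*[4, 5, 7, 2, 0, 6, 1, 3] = [1, 6, 3, 0, 5, 7, 4, 2]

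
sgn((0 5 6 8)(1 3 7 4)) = 1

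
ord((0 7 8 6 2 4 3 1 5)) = 9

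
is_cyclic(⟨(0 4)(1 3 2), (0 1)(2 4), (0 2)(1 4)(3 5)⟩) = no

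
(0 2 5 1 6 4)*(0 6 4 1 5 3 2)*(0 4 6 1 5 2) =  (0 4 1 6 5 2 3)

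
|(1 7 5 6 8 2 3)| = 7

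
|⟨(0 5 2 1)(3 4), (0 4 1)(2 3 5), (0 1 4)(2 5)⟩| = 720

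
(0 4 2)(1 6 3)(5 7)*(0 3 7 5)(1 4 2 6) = (0 2 3 4 6 7)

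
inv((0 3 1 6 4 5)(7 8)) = (0 5 4 6 1 3)(7 8)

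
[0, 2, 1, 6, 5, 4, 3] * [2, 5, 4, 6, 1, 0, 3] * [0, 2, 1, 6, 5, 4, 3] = [1, 5, 4, 6, 0, 2, 3]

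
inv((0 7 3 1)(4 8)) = (0 1 3 7)(4 8)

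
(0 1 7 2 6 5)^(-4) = (0 7 6)(1 2 5)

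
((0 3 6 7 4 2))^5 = (0 2 4 7 6 3)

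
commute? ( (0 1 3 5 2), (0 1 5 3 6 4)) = no: (0 1 3 5 2)*(0 1 5 3 6 4) = (0 5 2 1 6 4), (0 1 5 3 6 4)*(0 1 3 5 2) = (0 3 6 4 1 2)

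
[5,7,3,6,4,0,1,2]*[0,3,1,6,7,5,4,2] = [5,2,6,4,7,0,3,1]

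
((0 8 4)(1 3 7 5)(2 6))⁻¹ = (0 4 8)(1 5 7 3)(2 6)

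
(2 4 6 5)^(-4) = ()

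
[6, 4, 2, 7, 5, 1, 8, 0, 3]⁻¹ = [7, 5, 2, 8, 1, 4, 0, 3, 6]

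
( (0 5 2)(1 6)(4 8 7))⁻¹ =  (0 2 5)(1 6)(4 7 8)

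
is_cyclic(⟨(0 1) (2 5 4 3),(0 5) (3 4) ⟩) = no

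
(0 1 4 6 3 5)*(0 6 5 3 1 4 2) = (0 4 5 6 1 2)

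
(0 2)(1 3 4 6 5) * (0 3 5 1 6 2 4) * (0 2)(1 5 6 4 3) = (0 3 2 1 6 5 4)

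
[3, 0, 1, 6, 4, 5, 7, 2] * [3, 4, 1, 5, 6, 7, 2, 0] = [5, 3, 4, 2, 6, 7, 0, 1]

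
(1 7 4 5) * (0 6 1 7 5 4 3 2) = (0 6 1 5 7 3 2)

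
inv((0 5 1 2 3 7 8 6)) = (0 6 8 7 3 2 1 5)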